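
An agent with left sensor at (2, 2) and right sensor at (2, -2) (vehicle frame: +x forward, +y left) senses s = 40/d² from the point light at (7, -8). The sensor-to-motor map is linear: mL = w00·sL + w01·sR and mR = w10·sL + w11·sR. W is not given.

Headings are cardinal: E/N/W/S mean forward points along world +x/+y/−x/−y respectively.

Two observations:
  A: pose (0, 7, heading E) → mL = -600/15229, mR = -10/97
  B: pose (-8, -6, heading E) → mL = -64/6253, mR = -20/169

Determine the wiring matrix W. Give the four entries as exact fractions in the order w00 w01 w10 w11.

obs A: pose=(0,7,E) → sL=20/157, sR=20/97, mL=-600/15229, mR=-10/97
obs B: pose=(-8,-6,E) → sL=8/37, sR=40/169, mL=-64/6253, mR=-20/169
sensor matrix S = [[20/157, 20/97], [8/37, 40/169]]; det S = -1374080/95226937
solve [mL_A; mL_B] = S·[w00; w01] and [mR_A; mR_B] = S·[w10; w11]:
  w00 = 1/2, w01 = -1/2, w10 = 0, w11 = -1/2

1/2 -1/2 0 -1/2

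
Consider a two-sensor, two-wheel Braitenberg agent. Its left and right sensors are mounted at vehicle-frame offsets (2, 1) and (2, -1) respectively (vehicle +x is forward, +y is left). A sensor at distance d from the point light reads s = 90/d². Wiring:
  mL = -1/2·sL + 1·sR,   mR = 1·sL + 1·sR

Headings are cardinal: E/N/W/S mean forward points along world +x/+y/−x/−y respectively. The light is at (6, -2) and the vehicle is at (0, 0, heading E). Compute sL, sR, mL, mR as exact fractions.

left sensor world pos  = (2, 1); dL² = 25
right sensor world pos = (2, -1); dR² = 17
sL = 90/25 = 18/5
sR = 90/17 = 90/17
mL = -1/2·sL + 1·sR = 297/85
mR = 1·sL + 1·sR = 756/85

18/5 90/17 297/85 756/85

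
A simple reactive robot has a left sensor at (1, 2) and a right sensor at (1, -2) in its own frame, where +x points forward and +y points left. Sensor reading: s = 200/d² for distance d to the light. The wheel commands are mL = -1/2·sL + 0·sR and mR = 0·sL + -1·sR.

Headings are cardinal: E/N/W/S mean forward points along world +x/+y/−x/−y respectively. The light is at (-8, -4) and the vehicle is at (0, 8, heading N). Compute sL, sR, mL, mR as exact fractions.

40/41 200/269 -20/41 -200/269

left sensor world pos  = (-2, 9); dL² = 205
right sensor world pos = (2, 9); dR² = 269
sL = 200/205 = 40/41
sR = 200/269 = 200/269
mL = -1/2·sL + 0·sR = -20/41
mR = 0·sL + -1·sR = -200/269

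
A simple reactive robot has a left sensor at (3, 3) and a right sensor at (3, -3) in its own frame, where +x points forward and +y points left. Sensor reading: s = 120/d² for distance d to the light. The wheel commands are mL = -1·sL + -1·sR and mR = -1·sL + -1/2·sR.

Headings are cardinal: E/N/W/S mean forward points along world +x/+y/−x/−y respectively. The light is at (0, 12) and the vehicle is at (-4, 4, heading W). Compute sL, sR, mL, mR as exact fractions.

12/17 60/37 -1464/629 -954/629

left sensor world pos  = (-7, 1); dL² = 170
right sensor world pos = (-7, 7); dR² = 74
sL = 120/170 = 12/17
sR = 120/74 = 60/37
mL = -1·sL + -1·sR = -1464/629
mR = -1·sL + -1/2·sR = -954/629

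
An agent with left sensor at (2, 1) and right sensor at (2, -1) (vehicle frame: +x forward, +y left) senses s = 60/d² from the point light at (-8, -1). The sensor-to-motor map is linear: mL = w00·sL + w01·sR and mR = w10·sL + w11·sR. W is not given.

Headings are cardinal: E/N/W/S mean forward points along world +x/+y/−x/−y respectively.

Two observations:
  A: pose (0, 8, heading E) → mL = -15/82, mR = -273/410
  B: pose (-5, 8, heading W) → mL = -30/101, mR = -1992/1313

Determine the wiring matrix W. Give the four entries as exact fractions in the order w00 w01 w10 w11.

obs A: pose=(0,8,E) → sL=3/10, sR=15/41, mL=-15/82, mR=-273/410
obs B: pose=(-5,8,W) → sL=12/13, sR=60/101, mL=-30/101, mR=-1992/1313
sensor matrix S = [[3/10, 15/41], [12/13, 60/101]]; det S = -8586/53833
solve [mL_A; mL_B] = S·[w00; w01] and [mR_A; mR_B] = S·[w10; w11]:
  w00 = 0, w01 = -1/2, w10 = -1, w11 = -1

0 -1/2 -1 -1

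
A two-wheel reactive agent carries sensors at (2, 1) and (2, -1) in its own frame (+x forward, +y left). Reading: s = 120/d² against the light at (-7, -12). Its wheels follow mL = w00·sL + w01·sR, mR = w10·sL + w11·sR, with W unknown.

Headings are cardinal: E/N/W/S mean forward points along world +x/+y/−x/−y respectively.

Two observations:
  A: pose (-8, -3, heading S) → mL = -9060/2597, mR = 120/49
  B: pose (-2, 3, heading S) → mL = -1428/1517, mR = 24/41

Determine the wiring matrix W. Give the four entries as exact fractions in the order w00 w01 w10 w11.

-1/2 -1 1 0

obs A: pose=(-8,-3,S) → sL=120/49, sR=120/53, mL=-9060/2597, mR=120/49
obs B: pose=(-2,3,S) → sL=24/41, sR=24/37, mL=-1428/1517, mR=24/41
sensor matrix S = [[120/49, 120/53], [24/41, 24/37]]; det S = 1036800/3939649
solve [mL_A; mL_B] = S·[w00; w01] and [mR_A; mR_B] = S·[w10; w11]:
  w00 = -1/2, w01 = -1, w10 = 1, w11 = 0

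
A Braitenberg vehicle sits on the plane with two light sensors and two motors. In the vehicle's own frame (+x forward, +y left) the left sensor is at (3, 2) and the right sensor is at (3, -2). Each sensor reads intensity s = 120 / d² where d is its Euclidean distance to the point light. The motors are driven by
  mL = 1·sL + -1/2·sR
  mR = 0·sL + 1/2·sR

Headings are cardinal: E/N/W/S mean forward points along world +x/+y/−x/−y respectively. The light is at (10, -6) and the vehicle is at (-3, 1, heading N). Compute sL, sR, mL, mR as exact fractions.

left sensor world pos  = (-5, 4); dL² = 325
right sensor world pos = (-1, 4); dR² = 221
sL = 120/325 = 24/65
sR = 120/221 = 120/221
mL = 1·sL + -1/2·sR = 108/1105
mR = 0·sL + 1/2·sR = 60/221

24/65 120/221 108/1105 60/221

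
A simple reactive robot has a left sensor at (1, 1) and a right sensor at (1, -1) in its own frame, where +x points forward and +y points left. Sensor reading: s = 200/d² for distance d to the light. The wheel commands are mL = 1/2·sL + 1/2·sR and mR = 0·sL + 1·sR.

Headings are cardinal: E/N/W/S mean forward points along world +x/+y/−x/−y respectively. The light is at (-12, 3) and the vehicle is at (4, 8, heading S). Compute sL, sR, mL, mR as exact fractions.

40/61 200/241 10920/14701 200/241

left sensor world pos  = (5, 7); dL² = 305
right sensor world pos = (3, 7); dR² = 241
sL = 200/305 = 40/61
sR = 200/241 = 200/241
mL = 1/2·sL + 1/2·sR = 10920/14701
mR = 0·sL + 1·sR = 200/241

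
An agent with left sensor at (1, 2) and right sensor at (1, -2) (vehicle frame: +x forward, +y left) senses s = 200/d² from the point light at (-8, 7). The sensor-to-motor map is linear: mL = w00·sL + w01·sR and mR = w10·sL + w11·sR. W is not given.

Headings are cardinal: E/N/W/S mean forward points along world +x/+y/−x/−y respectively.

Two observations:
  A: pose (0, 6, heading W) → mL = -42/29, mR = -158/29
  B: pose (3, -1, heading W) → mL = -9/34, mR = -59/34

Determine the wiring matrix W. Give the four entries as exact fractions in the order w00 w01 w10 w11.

obs A: pose=(0,6,W) → sL=100/29, sR=4, mL=-42/29, mR=-158/29
obs B: pose=(3,-1,W) → sL=1, sR=25/17, mL=-9/34, mR=-59/34
sensor matrix S = [[100/29, 4], [1, 25/17]]; det S = 528/493
solve [mL_A; mL_B] = S·[w00; w01] and [mR_A; mR_B] = S·[w10; w11]:
  w00 = -1, w01 = 1/2, w10 = -1, w11 = -1/2

-1 1/2 -1 -1/2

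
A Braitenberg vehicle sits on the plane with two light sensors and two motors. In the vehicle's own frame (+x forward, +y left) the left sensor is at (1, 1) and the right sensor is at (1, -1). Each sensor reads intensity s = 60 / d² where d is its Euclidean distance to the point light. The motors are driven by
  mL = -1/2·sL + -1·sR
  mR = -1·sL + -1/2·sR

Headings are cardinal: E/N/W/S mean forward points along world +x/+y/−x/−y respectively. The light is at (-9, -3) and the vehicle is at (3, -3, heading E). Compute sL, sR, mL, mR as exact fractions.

6/17 6/17 -9/17 -9/17

left sensor world pos  = (4, -2); dL² = 170
right sensor world pos = (4, -4); dR² = 170
sL = 60/170 = 6/17
sR = 60/170 = 6/17
mL = -1/2·sL + -1·sR = -9/17
mR = -1·sL + -1/2·sR = -9/17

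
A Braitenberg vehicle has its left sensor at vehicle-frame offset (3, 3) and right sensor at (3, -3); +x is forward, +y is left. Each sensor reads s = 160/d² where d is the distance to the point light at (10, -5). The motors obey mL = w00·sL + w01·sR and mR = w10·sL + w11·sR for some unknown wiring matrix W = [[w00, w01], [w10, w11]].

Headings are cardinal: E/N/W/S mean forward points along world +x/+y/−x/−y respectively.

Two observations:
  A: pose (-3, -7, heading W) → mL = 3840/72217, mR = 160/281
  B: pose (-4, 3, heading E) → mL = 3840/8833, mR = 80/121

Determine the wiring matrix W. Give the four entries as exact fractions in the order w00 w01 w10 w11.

-1 1 1 0

obs A: pose=(-3,-7,W) → sL=160/281, sR=160/257, mL=3840/72217, mR=160/281
obs B: pose=(-4,3,E) → sL=80/121, sR=80/73, mL=3840/8833, mR=80/121
sensor matrix S = [[160/281, 160/257], [80/121, 80/73]]; det S = 135475200/637892761
solve [mL_A; mL_B] = S·[w00; w01] and [mR_A; mR_B] = S·[w10; w11]:
  w00 = -1, w01 = 1, w10 = 1, w11 = 0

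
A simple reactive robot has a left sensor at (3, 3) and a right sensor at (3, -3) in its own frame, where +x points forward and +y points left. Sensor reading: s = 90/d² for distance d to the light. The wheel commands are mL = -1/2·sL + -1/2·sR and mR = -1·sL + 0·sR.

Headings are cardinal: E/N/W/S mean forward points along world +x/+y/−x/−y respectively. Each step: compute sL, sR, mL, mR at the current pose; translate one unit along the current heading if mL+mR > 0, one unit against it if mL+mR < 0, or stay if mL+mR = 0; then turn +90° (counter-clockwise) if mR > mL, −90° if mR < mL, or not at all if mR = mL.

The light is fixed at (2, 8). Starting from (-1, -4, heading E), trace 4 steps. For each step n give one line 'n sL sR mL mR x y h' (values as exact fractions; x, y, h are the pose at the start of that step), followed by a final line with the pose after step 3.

n=0: pose=(-1,-4,E); sL=10/9, sR=2/5; mL=-34/45, mR=-10/9; mL+mR=-28/15 → advance -1; mR−mL=-16/45 → turn -1·90°
n=1: pose=(-2,-4,S); sL=45/113, sR=45/137; mL=-5625/15481, mR=-45/113; mL+mR=-11790/15481 → advance -1; mR−mL=-540/15481 → turn -1·90°
n=2: pose=(-2,-3,W); sL=18/49, sR=90/113; mL=-3222/5537, mR=-18/49; mL+mR=-5256/5537 → advance -1; mR−mL=1188/5537 → turn +1·90°
n=3: pose=(-1,-3,S); sL=45/98, sR=45/116; mL=-4815/11368, mR=-45/98; mL+mR=-10035/11368 → advance -1; mR−mL=-405/11368 → turn -1·90°

0 10/9 2/5 -34/45 -10/9 -1 -4 E
1 45/113 45/137 -5625/15481 -45/113 -2 -4 S
2 18/49 90/113 -3222/5537 -18/49 -2 -3 W
3 45/98 45/116 -4815/11368 -45/98 -1 -3 S
final -1 -2 W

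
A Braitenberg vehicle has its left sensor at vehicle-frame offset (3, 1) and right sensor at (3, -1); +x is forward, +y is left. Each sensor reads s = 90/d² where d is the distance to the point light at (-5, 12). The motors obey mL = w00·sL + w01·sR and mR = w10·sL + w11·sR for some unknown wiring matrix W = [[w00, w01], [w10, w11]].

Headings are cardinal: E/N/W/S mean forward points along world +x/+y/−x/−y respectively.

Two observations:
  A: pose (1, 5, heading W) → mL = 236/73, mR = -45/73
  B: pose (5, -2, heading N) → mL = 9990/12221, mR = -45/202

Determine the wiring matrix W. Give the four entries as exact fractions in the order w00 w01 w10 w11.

obs A: pose=(1,5,W) → sL=90/73, sR=2, mL=236/73, mR=-45/73
obs B: pose=(5,-2,N) → sL=45/101, sR=45/121, mL=9990/12221, mR=-45/202
sensor matrix S = [[90/73, 2], [45/101, 45/121]]; det S = -385920/892133
solve [mL_A; mL_B] = S·[w00; w01] and [mR_A; mR_B] = S·[w10; w11]:
  w00 = 1, w01 = 1, w10 = -1/2, w11 = 0

1 1 -1/2 0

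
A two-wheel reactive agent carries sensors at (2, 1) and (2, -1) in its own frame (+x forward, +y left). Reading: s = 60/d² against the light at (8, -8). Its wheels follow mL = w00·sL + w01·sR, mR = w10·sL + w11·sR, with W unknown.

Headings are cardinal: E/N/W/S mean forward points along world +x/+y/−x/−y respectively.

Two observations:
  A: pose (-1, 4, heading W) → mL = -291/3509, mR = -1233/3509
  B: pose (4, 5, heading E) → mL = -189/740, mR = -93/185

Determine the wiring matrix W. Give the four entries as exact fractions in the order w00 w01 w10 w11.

1/2 -1 -1 -1/2

obs A: pose=(-1,4,W) → sL=30/121, sR=6/29, mL=-291/3509, mR=-1233/3509
obs B: pose=(4,5,E) → sL=3/10, sR=15/37, mL=-189/740, mR=-93/185
sensor matrix S = [[30/121, 6/29], [3/10, 15/37]]; det S = 24957/649165
solve [mL_A; mL_B] = S·[w00; w01] and [mR_A; mR_B] = S·[w10; w11]:
  w00 = 1/2, w01 = -1, w10 = -1, w11 = -1/2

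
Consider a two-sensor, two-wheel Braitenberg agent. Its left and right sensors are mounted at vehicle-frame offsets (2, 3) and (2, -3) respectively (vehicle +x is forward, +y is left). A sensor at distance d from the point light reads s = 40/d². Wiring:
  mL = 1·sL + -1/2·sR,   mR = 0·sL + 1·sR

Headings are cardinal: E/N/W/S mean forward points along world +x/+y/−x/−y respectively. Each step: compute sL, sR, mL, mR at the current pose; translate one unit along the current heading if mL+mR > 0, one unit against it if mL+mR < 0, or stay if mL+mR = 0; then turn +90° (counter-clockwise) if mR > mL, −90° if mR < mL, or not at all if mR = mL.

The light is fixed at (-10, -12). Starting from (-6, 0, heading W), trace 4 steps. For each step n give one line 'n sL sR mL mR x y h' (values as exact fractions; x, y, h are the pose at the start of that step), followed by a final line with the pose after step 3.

n=0: pose=(-6,0,W); sL=8/17, sR=40/229; mL=1492/3893, mR=40/229; mL+mR=2172/3893 → advance +1; mR−mL=-812/3893 → turn -1·90°
n=1: pose=(-7,0,N); sL=10/49, sR=5/29; mL=335/2842, mR=5/29; mL+mR=825/2842 → advance +1; mR−mL=155/2842 → turn +1·90°
n=2: pose=(-7,1,W); sL=40/101, sR=40/257; mL=8260/25957, mR=40/257; mL+mR=12300/25957 → advance +1; mR−mL=-4220/25957 → turn -1·90°
n=3: pose=(-8,1,N); sL=20/113, sR=4/25; mL=274/2825, mR=4/25; mL+mR=726/2825 → advance +1; mR−mL=178/2825 → turn +1·90°

0 8/17 40/229 1492/3893 40/229 -6 0 W
1 10/49 5/29 335/2842 5/29 -7 0 N
2 40/101 40/257 8260/25957 40/257 -7 1 W
3 20/113 4/25 274/2825 4/25 -8 1 N
final -8 2 W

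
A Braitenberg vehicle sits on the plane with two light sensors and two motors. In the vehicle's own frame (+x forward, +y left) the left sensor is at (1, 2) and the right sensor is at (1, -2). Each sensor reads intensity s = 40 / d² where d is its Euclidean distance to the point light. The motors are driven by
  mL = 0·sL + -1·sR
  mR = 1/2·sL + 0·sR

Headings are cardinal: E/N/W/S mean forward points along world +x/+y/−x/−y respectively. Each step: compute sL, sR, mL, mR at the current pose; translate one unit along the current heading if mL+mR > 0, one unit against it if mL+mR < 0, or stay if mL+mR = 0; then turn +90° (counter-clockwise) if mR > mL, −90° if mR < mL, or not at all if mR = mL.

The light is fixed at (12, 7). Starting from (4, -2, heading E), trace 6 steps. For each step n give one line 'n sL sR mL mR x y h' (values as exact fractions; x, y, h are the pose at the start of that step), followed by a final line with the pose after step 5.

0 20/49 4/17 -4/17 10/49 4 -2 E
1 8/37 40/113 -40/113 4/37 3 -2 N
2 10/61 10/41 -10/41 5/61 3 -3 W
3 40/157 40/221 -40/221 20/157 4 -3 S
4 20/49 4/17 -4/17 10/49 4 -2 E
5 8/37 40/113 -40/113 4/37 3 -2 N
final 3 -3 W

n=0: pose=(4,-2,E); sL=20/49, sR=4/17; mL=-4/17, mR=10/49; mL+mR=-26/833 → advance -1; mR−mL=366/833 → turn +1·90°
n=1: pose=(3,-2,N); sL=8/37, sR=40/113; mL=-40/113, mR=4/37; mL+mR=-1028/4181 → advance -1; mR−mL=1932/4181 → turn +1·90°
n=2: pose=(3,-3,W); sL=10/61, sR=10/41; mL=-10/41, mR=5/61; mL+mR=-405/2501 → advance -1; mR−mL=815/2501 → turn +1·90°
n=3: pose=(4,-3,S); sL=40/157, sR=40/221; mL=-40/221, mR=20/157; mL+mR=-1860/34697 → advance -1; mR−mL=10700/34697 → turn +1·90°
n=4: pose=(4,-2,E); sL=20/49, sR=4/17; mL=-4/17, mR=10/49; mL+mR=-26/833 → advance -1; mR−mL=366/833 → turn +1·90°
n=5: pose=(3,-2,N); sL=8/37, sR=40/113; mL=-40/113, mR=4/37; mL+mR=-1028/4181 → advance -1; mR−mL=1932/4181 → turn +1·90°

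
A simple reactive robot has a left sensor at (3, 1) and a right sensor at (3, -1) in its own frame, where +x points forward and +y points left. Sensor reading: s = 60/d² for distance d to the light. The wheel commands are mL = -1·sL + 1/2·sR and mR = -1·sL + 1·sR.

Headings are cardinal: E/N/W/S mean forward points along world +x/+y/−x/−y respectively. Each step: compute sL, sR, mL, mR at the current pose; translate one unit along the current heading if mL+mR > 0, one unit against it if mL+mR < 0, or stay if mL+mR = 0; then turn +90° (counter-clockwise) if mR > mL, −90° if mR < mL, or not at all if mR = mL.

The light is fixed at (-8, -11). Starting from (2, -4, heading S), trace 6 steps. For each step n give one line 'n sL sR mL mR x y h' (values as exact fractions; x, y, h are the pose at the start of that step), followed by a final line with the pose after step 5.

n=0: pose=(2,-4,S); sL=60/137, sR=60/97; mL=-1710/13289, mR=2400/13289; mL+mR=690/13289 → advance +1; mR−mL=30/97 → turn +1·90°
n=1: pose=(2,-5,E); sL=30/109, sR=30/97; mL=-1275/10573, mR=360/10573; mL+mR=-915/10573 → advance -1; mR−mL=15/97 → turn +1·90°
n=2: pose=(1,-5,N); sL=12/29, sR=60/181; mL=-1302/5249, mR=-432/5249; mL+mR=-1734/5249 → advance -1; mR−mL=30/181 → turn +1·90°
n=3: pose=(1,-6,W); sL=15/13, sR=5/6; mL=-115/156, mR=-25/78; mL+mR=-55/52 → advance -1; mR−mL=5/12 → turn +1·90°
n=4: pose=(2,-6,S); sL=12/25, sR=12/17; mL=-54/425, mR=96/425; mL+mR=42/425 → advance +1; mR−mL=6/17 → turn +1·90°
n=5: pose=(2,-7,E); sL=30/97, sR=30/89; mL=-1215/8633, mR=240/8633; mL+mR=-975/8633 → advance -1; mR−mL=15/89 → turn +1·90°

0 60/137 60/97 -1710/13289 2400/13289 2 -4 S
1 30/109 30/97 -1275/10573 360/10573 2 -5 E
2 12/29 60/181 -1302/5249 -432/5249 1 -5 N
3 15/13 5/6 -115/156 -25/78 1 -6 W
4 12/25 12/17 -54/425 96/425 2 -6 S
5 30/97 30/89 -1215/8633 240/8633 2 -7 E
final 1 -7 N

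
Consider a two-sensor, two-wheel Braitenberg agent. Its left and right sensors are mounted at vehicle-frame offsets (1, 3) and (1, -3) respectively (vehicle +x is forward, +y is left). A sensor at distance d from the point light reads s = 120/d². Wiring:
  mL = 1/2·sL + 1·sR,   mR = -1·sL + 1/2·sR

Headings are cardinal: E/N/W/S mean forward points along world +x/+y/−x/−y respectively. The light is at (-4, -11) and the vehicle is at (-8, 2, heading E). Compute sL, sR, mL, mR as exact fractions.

24/53 120/109 7668/5777 564/5777

left sensor world pos  = (-7, 5); dL² = 265
right sensor world pos = (-7, -1); dR² = 109
sL = 120/265 = 24/53
sR = 120/109 = 120/109
mL = 1/2·sL + 1·sR = 7668/5777
mR = -1·sL + 1/2·sR = 564/5777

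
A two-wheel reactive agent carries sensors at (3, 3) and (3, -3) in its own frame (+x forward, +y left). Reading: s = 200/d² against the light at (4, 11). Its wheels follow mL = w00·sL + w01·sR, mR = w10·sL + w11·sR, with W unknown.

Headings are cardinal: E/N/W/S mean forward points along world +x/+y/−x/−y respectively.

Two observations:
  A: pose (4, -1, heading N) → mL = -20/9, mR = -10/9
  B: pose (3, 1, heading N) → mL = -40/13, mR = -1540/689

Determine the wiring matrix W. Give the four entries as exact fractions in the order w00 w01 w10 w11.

-1 0 1/2 -1

obs A: pose=(4,-1,N) → sL=20/9, sR=20/9, mL=-20/9, mR=-10/9
obs B: pose=(3,1,N) → sL=40/13, sR=200/53, mL=-40/13, mR=-1540/689
sensor matrix S = [[20/9, 20/9], [40/13, 200/53]]; det S = 3200/2067
solve [mL_A; mL_B] = S·[w00; w01] and [mR_A; mR_B] = S·[w10; w11]:
  w00 = -1, w01 = 0, w10 = 1/2, w11 = -1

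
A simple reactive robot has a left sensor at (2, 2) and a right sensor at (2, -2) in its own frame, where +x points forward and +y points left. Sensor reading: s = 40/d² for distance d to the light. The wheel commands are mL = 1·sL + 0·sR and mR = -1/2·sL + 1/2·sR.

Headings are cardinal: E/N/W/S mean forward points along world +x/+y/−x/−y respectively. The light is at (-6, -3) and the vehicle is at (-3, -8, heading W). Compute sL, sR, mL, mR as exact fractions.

4/5 4 4/5 8/5

left sensor world pos  = (-5, -10); dL² = 50
right sensor world pos = (-5, -6); dR² = 10
sL = 40/50 = 4/5
sR = 40/10 = 4
mL = 1·sL + 0·sR = 4/5
mR = -1/2·sL + 1/2·sR = 8/5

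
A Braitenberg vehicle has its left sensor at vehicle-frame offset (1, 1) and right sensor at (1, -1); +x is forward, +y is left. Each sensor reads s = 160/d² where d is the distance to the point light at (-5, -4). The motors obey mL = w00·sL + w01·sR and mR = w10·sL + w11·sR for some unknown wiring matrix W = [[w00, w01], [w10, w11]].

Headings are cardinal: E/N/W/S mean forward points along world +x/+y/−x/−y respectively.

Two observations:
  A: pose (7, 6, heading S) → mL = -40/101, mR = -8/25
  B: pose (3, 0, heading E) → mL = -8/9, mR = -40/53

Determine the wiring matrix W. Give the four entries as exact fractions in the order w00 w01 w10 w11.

0 -1/2 -1/2 0

obs A: pose=(7,6,S) → sL=16/25, sR=80/101, mL=-40/101, mR=-8/25
obs B: pose=(3,0,E) → sL=80/53, sR=16/9, mL=-8/9, mR=-40/53
sensor matrix S = [[16/25, 80/101], [80/53, 16/9]]; det S = -69632/1204425
solve [mL_A; mL_B] = S·[w00; w01] and [mR_A; mR_B] = S·[w10; w11]:
  w00 = 0, w01 = -1/2, w10 = -1/2, w11 = 0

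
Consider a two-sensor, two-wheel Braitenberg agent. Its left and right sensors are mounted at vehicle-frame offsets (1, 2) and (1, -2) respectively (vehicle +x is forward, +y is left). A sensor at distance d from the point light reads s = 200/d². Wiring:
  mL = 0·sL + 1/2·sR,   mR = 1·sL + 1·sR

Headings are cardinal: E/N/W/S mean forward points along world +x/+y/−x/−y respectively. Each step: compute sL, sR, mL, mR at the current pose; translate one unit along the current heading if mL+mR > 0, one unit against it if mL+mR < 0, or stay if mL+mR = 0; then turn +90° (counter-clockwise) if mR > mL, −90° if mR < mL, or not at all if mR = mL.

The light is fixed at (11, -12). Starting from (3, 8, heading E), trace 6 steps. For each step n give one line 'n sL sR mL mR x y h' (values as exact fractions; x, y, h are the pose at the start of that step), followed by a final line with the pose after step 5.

0 200/533 200/373 100/373 181200/198809 3 8 E
1 100/261 100/233 50/233 49400/60813 4 8 N
2 8/17 200/593 100/593 8144/10081 4 9 W
3 50/109 2/5 1/5 468/545 3 9 S
4 200/533 200/373 100/373 181200/198809 3 8 E
5 100/261 100/233 50/233 49400/60813 4 8 N
final 4 9 W

n=0: pose=(3,8,E); sL=200/533, sR=200/373; mL=100/373, mR=181200/198809; mL+mR=234500/198809 → advance +1; mR−mL=127900/198809 → turn +1·90°
n=1: pose=(4,8,N); sL=100/261, sR=100/233; mL=50/233, mR=49400/60813; mL+mR=62450/60813 → advance +1; mR−mL=36350/60813 → turn +1·90°
n=2: pose=(4,9,W); sL=8/17, sR=200/593; mL=100/593, mR=8144/10081; mL+mR=9844/10081 → advance +1; mR−mL=6444/10081 → turn +1·90°
n=3: pose=(3,9,S); sL=50/109, sR=2/5; mL=1/5, mR=468/545; mL+mR=577/545 → advance +1; mR−mL=359/545 → turn +1·90°
n=4: pose=(3,8,E); sL=200/533, sR=200/373; mL=100/373, mR=181200/198809; mL+mR=234500/198809 → advance +1; mR−mL=127900/198809 → turn +1·90°
n=5: pose=(4,8,N); sL=100/261, sR=100/233; mL=50/233, mR=49400/60813; mL+mR=62450/60813 → advance +1; mR−mL=36350/60813 → turn +1·90°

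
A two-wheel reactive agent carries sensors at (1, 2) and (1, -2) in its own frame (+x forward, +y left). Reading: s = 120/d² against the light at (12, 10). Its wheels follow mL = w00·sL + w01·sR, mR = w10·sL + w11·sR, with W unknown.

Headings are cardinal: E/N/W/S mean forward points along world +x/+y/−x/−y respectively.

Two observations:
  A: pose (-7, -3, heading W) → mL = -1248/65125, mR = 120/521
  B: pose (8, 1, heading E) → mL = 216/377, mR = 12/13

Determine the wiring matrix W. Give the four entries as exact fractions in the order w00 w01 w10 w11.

obs A: pose=(-7,-3,W) → sL=24/125, sR=120/521, mL=-1248/65125, mR=120/521
obs B: pose=(8,1,E) → sL=60/29, sR=12/13, mL=216/377, mR=12/13
sensor matrix S = [[24/125, 120/521], [60/29, 12/13]]; det S = -7348608/24552125
solve [mL_A; mL_B] = S·[w00; w01] and [mR_A; mR_B] = S·[w10; w11]:
  w00 = 1/2, w01 = -1/2, w10 = 0, w11 = 1

1/2 -1/2 0 1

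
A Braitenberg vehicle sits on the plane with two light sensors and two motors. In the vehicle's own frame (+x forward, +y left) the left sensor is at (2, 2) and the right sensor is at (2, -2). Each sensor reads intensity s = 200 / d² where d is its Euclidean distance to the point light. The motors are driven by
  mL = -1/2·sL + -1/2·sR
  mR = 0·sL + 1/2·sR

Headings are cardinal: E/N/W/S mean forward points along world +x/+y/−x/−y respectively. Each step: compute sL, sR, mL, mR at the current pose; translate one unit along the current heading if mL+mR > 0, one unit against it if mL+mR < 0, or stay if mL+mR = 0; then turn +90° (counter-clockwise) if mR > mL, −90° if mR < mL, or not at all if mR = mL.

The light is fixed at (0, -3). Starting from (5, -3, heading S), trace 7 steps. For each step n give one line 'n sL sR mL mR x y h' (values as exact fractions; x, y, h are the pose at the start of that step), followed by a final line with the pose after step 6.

0 200/53 200/13 -6600/689 100/13 5 -3 S
1 100/29 4 -108/29 2 5 -2 E
2 200/13 40/9 -1160/117 20/9 4 -2 N
3 25 25 -25 25/2 4 -3 W
4 200/53 200/13 -6600/689 100/13 5 -3 S
5 100/29 4 -108/29 2 5 -2 E
6 200/13 40/9 -1160/117 20/9 4 -2 N
final 4 -3 W

n=0: pose=(5,-3,S); sL=200/53, sR=200/13; mL=-6600/689, mR=100/13; mL+mR=-100/53 → advance -1; mR−mL=11900/689 → turn +1·90°
n=1: pose=(5,-2,E); sL=100/29, sR=4; mL=-108/29, mR=2; mL+mR=-50/29 → advance -1; mR−mL=166/29 → turn +1·90°
n=2: pose=(4,-2,N); sL=200/13, sR=40/9; mL=-1160/117, mR=20/9; mL+mR=-100/13 → advance -1; mR−mL=1420/117 → turn +1·90°
n=3: pose=(4,-3,W); sL=25, sR=25; mL=-25, mR=25/2; mL+mR=-25/2 → advance -1; mR−mL=75/2 → turn +1·90°
n=4: pose=(5,-3,S); sL=200/53, sR=200/13; mL=-6600/689, mR=100/13; mL+mR=-100/53 → advance -1; mR−mL=11900/689 → turn +1·90°
n=5: pose=(5,-2,E); sL=100/29, sR=4; mL=-108/29, mR=2; mL+mR=-50/29 → advance -1; mR−mL=166/29 → turn +1·90°
n=6: pose=(4,-2,N); sL=200/13, sR=40/9; mL=-1160/117, mR=20/9; mL+mR=-100/13 → advance -1; mR−mL=1420/117 → turn +1·90°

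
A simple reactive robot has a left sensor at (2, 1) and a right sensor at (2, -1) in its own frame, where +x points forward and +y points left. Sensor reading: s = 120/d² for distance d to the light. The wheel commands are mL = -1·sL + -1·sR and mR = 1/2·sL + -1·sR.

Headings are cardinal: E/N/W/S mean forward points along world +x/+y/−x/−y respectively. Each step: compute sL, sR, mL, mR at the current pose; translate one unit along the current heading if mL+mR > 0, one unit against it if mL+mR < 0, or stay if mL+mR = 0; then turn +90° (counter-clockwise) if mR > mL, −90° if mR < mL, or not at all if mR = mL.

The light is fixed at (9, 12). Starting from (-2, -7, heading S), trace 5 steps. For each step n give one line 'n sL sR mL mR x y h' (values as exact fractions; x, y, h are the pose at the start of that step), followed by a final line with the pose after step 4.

n=0: pose=(-2,-7,S); sL=120/541, sR=8/39; mL=-9008/21099, mR=-1988/21099; mL+mR=-10996/21099 → advance -1; mR−mL=180/541 → turn +1·90°
n=1: pose=(-2,-6,E); sL=12/37, sR=60/221; mL=-4872/8177, mR=-894/8177; mL+mR=-5766/8177 → advance -1; mR−mL=18/37 → turn +1·90°
n=2: pose=(-3,-6,N); sL=24/85, sR=120/377; mL=-19248/32045, mR=-5676/32045; mL+mR=-24924/32045 → advance -1; mR−mL=36/85 → turn +1·90°
n=3: pose=(-3,-7,W); sL=30/149, sR=3/13; mL=-837/1937, mR=-252/1937; mL+mR=-1089/1937 → advance -1; mR−mL=45/149 → turn +1·90°
n=4: pose=(-2,-7,S); sL=120/541, sR=8/39; mL=-9008/21099, mR=-1988/21099; mL+mR=-10996/21099 → advance -1; mR−mL=180/541 → turn +1·90°

0 120/541 8/39 -9008/21099 -1988/21099 -2 -7 S
1 12/37 60/221 -4872/8177 -894/8177 -2 -6 E
2 24/85 120/377 -19248/32045 -5676/32045 -3 -6 N
3 30/149 3/13 -837/1937 -252/1937 -3 -7 W
4 120/541 8/39 -9008/21099 -1988/21099 -2 -7 S
final -2 -6 E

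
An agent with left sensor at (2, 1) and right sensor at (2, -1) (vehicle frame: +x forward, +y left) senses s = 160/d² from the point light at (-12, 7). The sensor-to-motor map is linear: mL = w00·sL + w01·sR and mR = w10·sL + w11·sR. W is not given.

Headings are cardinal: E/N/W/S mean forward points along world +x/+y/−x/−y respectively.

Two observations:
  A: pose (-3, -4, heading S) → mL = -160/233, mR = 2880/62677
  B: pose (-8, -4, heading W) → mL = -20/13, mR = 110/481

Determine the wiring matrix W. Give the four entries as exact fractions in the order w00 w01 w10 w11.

0 -1 -1/2 1/2

obs A: pose=(-3,-4,S) → sL=160/269, sR=160/233, mL=-160/233, mR=2880/62677
obs B: pose=(-8,-4,W) → sL=40/37, sR=20/13, mL=-20/13, mR=110/481
sensor matrix S = [[160/269, 160/233], [40/37, 20/13]]; det S = 5206400/30147637
solve [mL_A; mL_B] = S·[w00; w01] and [mR_A; mR_B] = S·[w10; w11]:
  w00 = 0, w01 = -1, w10 = -1/2, w11 = 1/2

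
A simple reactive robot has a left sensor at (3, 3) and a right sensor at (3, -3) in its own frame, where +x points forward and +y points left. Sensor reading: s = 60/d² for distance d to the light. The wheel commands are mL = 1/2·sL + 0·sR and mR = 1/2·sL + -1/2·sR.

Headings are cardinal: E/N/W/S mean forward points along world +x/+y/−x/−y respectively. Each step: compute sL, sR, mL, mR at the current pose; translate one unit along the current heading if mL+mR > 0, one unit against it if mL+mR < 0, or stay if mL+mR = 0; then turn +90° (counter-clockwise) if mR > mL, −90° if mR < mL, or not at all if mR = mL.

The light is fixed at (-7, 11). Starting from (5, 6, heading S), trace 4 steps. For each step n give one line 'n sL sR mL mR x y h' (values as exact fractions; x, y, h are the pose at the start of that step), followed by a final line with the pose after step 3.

n=0: pose=(5,6,S); sL=60/289, sR=12/29; mL=30/289, mR=-864/8381; mL+mR=6/8381 → advance +1; mR−mL=-6/29 → turn -1·90°
n=1: pose=(5,5,W); sL=10/27, sR=2/3; mL=5/27, mR=-4/27; mL+mR=1/27 → advance +1; mR−mL=-1/3 → turn -1·90°
n=2: pose=(4,5,N); sL=60/73, sR=12/41; mL=30/73, mR=792/2993; mL+mR=2022/2993 → advance +1; mR−mL=-6/41 → turn -1·90°
n=3: pose=(4,6,E); sL=3/10, sR=3/13; mL=3/20, mR=9/260; mL+mR=12/65 → advance +1; mR−mL=-3/26 → turn -1·90°

0 60/289 12/29 30/289 -864/8381 5 6 S
1 10/27 2/3 5/27 -4/27 5 5 W
2 60/73 12/41 30/73 792/2993 4 5 N
3 3/10 3/13 3/20 9/260 4 6 E
final 5 6 S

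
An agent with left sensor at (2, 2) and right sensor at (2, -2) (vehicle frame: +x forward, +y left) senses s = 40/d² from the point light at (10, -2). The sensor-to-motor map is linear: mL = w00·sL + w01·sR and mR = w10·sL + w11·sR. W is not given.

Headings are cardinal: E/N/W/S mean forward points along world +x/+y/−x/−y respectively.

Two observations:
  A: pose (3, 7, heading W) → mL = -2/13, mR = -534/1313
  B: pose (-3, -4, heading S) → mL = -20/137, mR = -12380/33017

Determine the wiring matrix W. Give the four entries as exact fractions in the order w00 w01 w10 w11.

-1/2 0 -1 -1/2

obs A: pose=(3,7,W) → sL=4/13, sR=20/101, mL=-2/13, mR=-534/1313
obs B: pose=(-3,-4,S) → sL=40/137, sR=40/241, mL=-20/137, mR=-12380/33017
sensor matrix S = [[4/13, 20/101], [40/137, 40/241]]; det S = -292480/43351321
solve [mL_A; mL_B] = S·[w00; w01] and [mR_A; mR_B] = S·[w10; w11]:
  w00 = -1/2, w01 = 0, w10 = -1, w11 = -1/2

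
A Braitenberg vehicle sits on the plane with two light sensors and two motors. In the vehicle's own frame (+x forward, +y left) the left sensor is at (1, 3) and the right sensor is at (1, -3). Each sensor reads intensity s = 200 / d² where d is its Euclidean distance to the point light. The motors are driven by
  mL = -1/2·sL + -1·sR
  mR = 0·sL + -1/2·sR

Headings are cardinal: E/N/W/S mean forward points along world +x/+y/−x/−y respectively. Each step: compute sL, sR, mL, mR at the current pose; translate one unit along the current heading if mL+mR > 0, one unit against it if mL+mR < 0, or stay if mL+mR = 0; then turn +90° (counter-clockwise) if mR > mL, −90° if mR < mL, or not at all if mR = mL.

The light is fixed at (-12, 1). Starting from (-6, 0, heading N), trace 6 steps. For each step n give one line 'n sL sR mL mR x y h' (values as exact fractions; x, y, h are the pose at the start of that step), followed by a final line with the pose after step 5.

0 200/9 200/81 -1100/81 -100/81 -6 0 N
1 4 100/13 -126/13 -50/13 -6 -1 W
2 200/109 8 -972/109 -4 -5 -1 S
3 50/17 5/2 -135/34 -5/4 -5 0 E
4 200/9 200/81 -1100/81 -100/81 -6 0 N
5 4 100/13 -126/13 -50/13 -6 -1 W
final -5 -1 S

n=0: pose=(-6,0,N); sL=200/9, sR=200/81; mL=-1100/81, mR=-100/81; mL+mR=-400/27 → advance -1; mR−mL=1000/81 → turn +1·90°
n=1: pose=(-6,-1,W); sL=4, sR=100/13; mL=-126/13, mR=-50/13; mL+mR=-176/13 → advance -1; mR−mL=76/13 → turn +1·90°
n=2: pose=(-5,-1,S); sL=200/109, sR=8; mL=-972/109, mR=-4; mL+mR=-1408/109 → advance -1; mR−mL=536/109 → turn +1·90°
n=3: pose=(-5,0,E); sL=50/17, sR=5/2; mL=-135/34, mR=-5/4; mL+mR=-355/68 → advance -1; mR−mL=185/68 → turn +1·90°
n=4: pose=(-6,0,N); sL=200/9, sR=200/81; mL=-1100/81, mR=-100/81; mL+mR=-400/27 → advance -1; mR−mL=1000/81 → turn +1·90°
n=5: pose=(-6,-1,W); sL=4, sR=100/13; mL=-126/13, mR=-50/13; mL+mR=-176/13 → advance -1; mR−mL=76/13 → turn +1·90°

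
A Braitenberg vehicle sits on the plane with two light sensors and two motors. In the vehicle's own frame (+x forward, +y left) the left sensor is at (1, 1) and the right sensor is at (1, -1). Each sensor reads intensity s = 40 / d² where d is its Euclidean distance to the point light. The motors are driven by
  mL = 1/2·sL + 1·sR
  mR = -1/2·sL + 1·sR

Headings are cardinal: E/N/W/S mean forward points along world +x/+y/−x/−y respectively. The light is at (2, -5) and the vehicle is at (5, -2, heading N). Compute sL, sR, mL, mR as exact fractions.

2 5/4 9/4 1/4

left sensor world pos  = (4, -1); dL² = 20
right sensor world pos = (6, -1); dR² = 32
sL = 40/20 = 2
sR = 40/32 = 5/4
mL = 1/2·sL + 1·sR = 9/4
mR = -1/2·sL + 1·sR = 1/4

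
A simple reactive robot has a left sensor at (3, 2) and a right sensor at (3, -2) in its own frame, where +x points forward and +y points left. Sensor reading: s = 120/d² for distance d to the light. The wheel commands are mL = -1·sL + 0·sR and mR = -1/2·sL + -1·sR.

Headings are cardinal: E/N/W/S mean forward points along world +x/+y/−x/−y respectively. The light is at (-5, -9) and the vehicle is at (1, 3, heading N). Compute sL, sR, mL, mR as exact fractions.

120/241 120/289 -120/241 -46260/69649

left sensor world pos  = (-1, 6); dL² = 241
right sensor world pos = (3, 6); dR² = 289
sL = 120/241 = 120/241
sR = 120/289 = 120/289
mL = -1·sL + 0·sR = -120/241
mR = -1/2·sL + -1·sR = -46260/69649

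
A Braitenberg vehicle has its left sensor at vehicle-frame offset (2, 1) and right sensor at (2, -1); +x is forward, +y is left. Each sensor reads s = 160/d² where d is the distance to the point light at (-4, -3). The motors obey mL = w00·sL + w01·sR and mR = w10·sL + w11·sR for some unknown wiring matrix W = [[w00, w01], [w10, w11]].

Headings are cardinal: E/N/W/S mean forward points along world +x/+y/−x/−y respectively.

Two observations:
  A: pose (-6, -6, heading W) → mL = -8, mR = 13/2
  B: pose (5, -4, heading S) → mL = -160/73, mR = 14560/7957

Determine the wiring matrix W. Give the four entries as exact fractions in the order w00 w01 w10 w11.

0 -1 1/2 1/2

obs A: pose=(-6,-6,W) → sL=5, sR=8, mL=-8, mR=13/2
obs B: pose=(5,-4,S) → sL=160/109, sR=160/73, mL=-160/73, mR=14560/7957
sensor matrix S = [[5, 8], [160/109, 160/73]]; det S = -6240/7957
solve [mL_A; mL_B] = S·[w00; w01] and [mR_A; mR_B] = S·[w10; w11]:
  w00 = 0, w01 = -1, w10 = 1/2, w11 = 1/2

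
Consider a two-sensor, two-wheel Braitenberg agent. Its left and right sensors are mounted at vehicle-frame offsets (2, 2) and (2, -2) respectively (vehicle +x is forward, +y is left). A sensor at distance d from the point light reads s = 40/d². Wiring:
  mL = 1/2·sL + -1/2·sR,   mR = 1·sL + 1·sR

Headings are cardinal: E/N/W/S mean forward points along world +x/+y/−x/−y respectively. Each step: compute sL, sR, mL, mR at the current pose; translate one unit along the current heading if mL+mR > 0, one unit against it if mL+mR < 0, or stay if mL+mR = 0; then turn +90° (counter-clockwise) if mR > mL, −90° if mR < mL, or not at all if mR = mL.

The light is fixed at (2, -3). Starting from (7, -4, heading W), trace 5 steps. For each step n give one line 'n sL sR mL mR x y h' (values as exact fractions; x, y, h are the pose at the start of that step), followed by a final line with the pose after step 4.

n=0: pose=(7,-4,W); sL=20/9, sR=4; mL=-8/9, mR=56/9; mL+mR=16/3 → advance +1; mR−mL=64/9 → turn +1·90°
n=1: pose=(6,-4,S); sL=8/9, sR=40/13; mL=-128/117, mR=464/117; mL+mR=112/39 → advance +1; mR−mL=592/117 → turn +1·90°
n=2: pose=(6,-5,E); sL=10/9, sR=10/13; mL=20/117, mR=220/117; mL+mR=80/39 → advance +1; mR−mL=200/117 → turn +1·90°
n=3: pose=(7,-5,N); sL=40/9, sR=40/49; mL=800/441, mR=2320/441; mL+mR=1040/147 → advance +1; mR−mL=1520/441 → turn +1·90°
n=4: pose=(7,-4,W); sL=20/9, sR=4; mL=-8/9, mR=56/9; mL+mR=16/3 → advance +1; mR−mL=64/9 → turn +1·90°

0 20/9 4 -8/9 56/9 7 -4 W
1 8/9 40/13 -128/117 464/117 6 -4 S
2 10/9 10/13 20/117 220/117 6 -5 E
3 40/9 40/49 800/441 2320/441 7 -5 N
4 20/9 4 -8/9 56/9 7 -4 W
final 6 -4 S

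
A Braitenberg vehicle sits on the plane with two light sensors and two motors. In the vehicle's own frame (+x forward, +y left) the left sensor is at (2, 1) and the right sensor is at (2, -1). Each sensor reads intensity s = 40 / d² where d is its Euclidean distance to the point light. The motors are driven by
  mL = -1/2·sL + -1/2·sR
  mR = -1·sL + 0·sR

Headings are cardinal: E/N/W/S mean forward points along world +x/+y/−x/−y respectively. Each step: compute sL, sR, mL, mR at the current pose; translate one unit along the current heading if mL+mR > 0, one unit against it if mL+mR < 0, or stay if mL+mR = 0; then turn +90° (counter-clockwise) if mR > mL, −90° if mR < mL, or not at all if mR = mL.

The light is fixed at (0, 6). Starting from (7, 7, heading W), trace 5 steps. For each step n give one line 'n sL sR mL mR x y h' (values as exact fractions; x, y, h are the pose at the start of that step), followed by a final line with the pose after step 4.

0 8/5 40/29 -216/145 -8/5 7 7 W
1 20/29 4/9 -148/261 -20/29 8 7 N
2 40/101 40/101 -40/101 -40/101 8 6 E
3 20/41 20/41 -20/41 -20/41 7 6 E
4 8/13 8/13 -8/13 -8/13 6 6 E
final 5 6 E

n=0: pose=(7,7,W); sL=8/5, sR=40/29; mL=-216/145, mR=-8/5; mL+mR=-448/145 → advance -1; mR−mL=-16/145 → turn -1·90°
n=1: pose=(8,7,N); sL=20/29, sR=4/9; mL=-148/261, mR=-20/29; mL+mR=-328/261 → advance -1; mR−mL=-32/261 → turn -1·90°
n=2: pose=(8,6,E); sL=40/101, sR=40/101; mL=-40/101, mR=-40/101; mL+mR=-80/101 → advance -1; mR−mL=0 → turn +0·90°
n=3: pose=(7,6,E); sL=20/41, sR=20/41; mL=-20/41, mR=-20/41; mL+mR=-40/41 → advance -1; mR−mL=0 → turn +0·90°
n=4: pose=(6,6,E); sL=8/13, sR=8/13; mL=-8/13, mR=-8/13; mL+mR=-16/13 → advance -1; mR−mL=0 → turn +0·90°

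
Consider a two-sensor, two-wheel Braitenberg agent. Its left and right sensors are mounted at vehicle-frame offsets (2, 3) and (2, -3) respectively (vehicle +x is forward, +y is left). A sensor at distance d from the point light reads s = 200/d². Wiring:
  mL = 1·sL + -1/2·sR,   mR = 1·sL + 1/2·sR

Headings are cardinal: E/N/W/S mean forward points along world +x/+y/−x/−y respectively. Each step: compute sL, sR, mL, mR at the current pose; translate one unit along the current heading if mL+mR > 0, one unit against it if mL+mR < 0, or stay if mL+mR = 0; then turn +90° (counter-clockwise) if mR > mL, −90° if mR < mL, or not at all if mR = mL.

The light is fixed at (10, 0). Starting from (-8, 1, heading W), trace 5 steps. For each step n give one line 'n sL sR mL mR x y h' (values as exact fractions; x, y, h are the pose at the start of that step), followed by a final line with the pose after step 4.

n=0: pose=(-8,1,W); sL=50/101, sR=25/52; mL=2675/10504, mR=7725/10504; mL+mR=100/101 → advance +1; mR−mL=25/52 → turn +1·90°
n=1: pose=(-9,1,S); sL=200/257, sR=40/97; mL=14260/24929, mR=24540/24929; mL+mR=400/257 → advance +1; mR−mL=40/97 → turn +1·90°
n=2: pose=(-9,0,E); sL=100/149, sR=100/149; mL=50/149, mR=150/149; mL+mR=200/149 → advance +1; mR−mL=100/149 → turn +1·90°
n=3: pose=(-8,0,N); sL=40/89, sR=200/229; mL=260/20381, mR=18060/20381; mL+mR=80/89 → advance +1; mR−mL=200/229 → turn +1·90°
n=4: pose=(-8,1,W); sL=50/101, sR=25/52; mL=2675/10504, mR=7725/10504; mL+mR=100/101 → advance +1; mR−mL=25/52 → turn +1·90°

0 50/101 25/52 2675/10504 7725/10504 -8 1 W
1 200/257 40/97 14260/24929 24540/24929 -9 1 S
2 100/149 100/149 50/149 150/149 -9 0 E
3 40/89 200/229 260/20381 18060/20381 -8 0 N
4 50/101 25/52 2675/10504 7725/10504 -8 1 W
final -9 1 S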